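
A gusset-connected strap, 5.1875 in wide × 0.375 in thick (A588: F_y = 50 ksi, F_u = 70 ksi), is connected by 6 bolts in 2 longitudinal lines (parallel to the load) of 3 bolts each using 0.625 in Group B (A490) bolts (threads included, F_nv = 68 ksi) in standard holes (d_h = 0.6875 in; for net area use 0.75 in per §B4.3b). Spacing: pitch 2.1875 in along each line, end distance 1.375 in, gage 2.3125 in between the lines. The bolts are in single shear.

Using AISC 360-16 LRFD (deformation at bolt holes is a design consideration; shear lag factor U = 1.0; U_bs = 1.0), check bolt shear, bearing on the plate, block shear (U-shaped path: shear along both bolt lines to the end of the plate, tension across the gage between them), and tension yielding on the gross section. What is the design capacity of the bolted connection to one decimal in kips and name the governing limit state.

87.5 kips (gross-section yield governs)

Bolt shear: A_b = π(0.625)²/4 = 0.3068 in². φR_n = 0.75 × 68 × 0.3068 × 6 × 1 = 93.9 kips.
Bearing (0.375 in plate, F_u = 70 ksi): end bolts L_c = 1.375 − 0.6875/2 = 1.03125, R_n = min(1.2×1.03125×0.375×70, 2.4×0.625×0.375×70) = 32.484 kips/bolt; interior L_c = 2.1875 − 0.6875 = 1.5, R_n = 39.375 kips/bolt. φR_n = 0.75 × (2×32.484 + 4×39.375) = 166.9 kips.
Block shear: shear path 2×[1.375+2×2.1875] = 2×5.75 in, A_gv = 4.3125, A_nv = 2×(5.75 − 2.5×0.75)×0.375 = 2.9063 in²; tension across gage: (2.3125 − 1×0.75)×0.375 = 0.58594 in². R_n = min(0.6×70×2.9063, 0.6×50×4.3125) + 1.0×70×0.58594 = min(122.06, 129.38) + 41.016 = 163.08 kips. φR_n = 0.75 × 163.08 = 122.3 kips.
Tension yield (gross): A_g = 5.1875×0.375 = 1.9453 in². φR_n = 0.90 × 50 × 1.9453 = 87.5 kips.
Governing: min(93.9, 166.9, 122.3, 87.5) = 87.5 kips → gross-section yield.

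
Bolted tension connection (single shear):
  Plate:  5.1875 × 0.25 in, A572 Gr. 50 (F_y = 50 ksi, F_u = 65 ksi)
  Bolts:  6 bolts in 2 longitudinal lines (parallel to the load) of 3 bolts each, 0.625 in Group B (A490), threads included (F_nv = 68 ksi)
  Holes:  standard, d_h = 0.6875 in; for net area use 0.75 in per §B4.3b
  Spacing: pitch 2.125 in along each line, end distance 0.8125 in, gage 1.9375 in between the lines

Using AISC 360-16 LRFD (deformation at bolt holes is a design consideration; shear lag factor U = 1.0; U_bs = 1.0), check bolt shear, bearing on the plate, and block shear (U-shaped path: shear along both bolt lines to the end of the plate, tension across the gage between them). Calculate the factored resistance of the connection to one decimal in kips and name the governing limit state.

Bolt shear: A_b = π(0.625)²/4 = 0.3068 in². φR_n = 0.75 × 68 × 0.3068 × 6 × 1 = 93.9 kips.
Bearing (0.25 in plate, F_u = 65 ksi): end bolts L_c = 0.8125 − 0.6875/2 = 0.46875, R_n = min(1.2×0.46875×0.25×65, 2.4×0.625×0.25×65) = 9.1406 kips/bolt; interior L_c = 2.125 − 0.6875 = 1.4375, R_n = 24.375 kips/bolt. φR_n = 0.75 × (2×9.1406 + 4×24.375) = 86.8 kips.
Block shear: shear path 2×[0.8125+2×2.125] = 2×5.0625 in, A_gv = 2.5313, A_nv = 2×(5.0625 − 2.5×0.75)×0.25 = 1.5938 in²; tension across gage: (1.9375 − 1×0.75)×0.25 = 0.29688 in². R_n = min(0.6×65×1.5938, 0.6×50×2.5313) + 1.0×65×0.29688 = min(62.158, 75.939) + 19.297 = 81.455 kips. φR_n = 0.75 × 81.455 = 61.1 kips.
Governing: min(93.9, 86.8, 61.1) = 61.1 kips → block shear.

61.1 kips (block shear governs)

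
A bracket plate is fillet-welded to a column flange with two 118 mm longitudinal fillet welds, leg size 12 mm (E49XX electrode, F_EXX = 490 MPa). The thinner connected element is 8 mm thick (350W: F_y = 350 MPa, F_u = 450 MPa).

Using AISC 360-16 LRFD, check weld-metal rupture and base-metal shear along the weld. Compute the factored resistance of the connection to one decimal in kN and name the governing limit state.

382.3 kN (base-metal shear governs)

Weld metal: throat = 0.707×12 = 8.484 mm, L = 2×118 = 236 mm. φR_n = 0.75 × 0.6 × 490 × 8.484 × 236 = 441.5 kN.
Base metal shear (8 mm plate): yield φR_n = 1.0×0.6×350×8×236 = 396.5 kN; rupture φR_n = 0.75×0.6×450×8×236 = 382.3 kN; take 382.3 kN (rupture).
Governing: min(441.5, 382.3) = 382.3 kN → base-metal shear.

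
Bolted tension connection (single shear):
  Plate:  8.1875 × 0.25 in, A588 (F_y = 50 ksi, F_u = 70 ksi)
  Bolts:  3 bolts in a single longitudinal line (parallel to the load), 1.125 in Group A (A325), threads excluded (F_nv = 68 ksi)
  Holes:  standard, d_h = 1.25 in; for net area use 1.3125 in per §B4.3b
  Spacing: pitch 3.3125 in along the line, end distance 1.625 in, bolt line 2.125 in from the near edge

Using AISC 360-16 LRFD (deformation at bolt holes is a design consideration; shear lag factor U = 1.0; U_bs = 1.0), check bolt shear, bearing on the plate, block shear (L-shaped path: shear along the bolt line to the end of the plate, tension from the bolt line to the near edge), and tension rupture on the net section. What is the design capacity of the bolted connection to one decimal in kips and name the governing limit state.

58.4 kips (block shear governs)

Bolt shear: A_b = π(1.125)²/4 = 0.99402 in². φR_n = 0.75 × 68 × 0.99402 × 3 × 1 = 152.1 kips.
Bearing (0.25 in plate, F_u = 70 ksi): end bolts L_c = 1.625 − 1.25/2 = 1, R_n = min(1.2×1×0.25×70, 2.4×1.125×0.25×70) = 21 kips/bolt; interior L_c = 3.3125 − 1.25 = 2.0625, R_n = 43.313 kips/bolt. φR_n = 0.75 × (1×21 + 2×43.313) = 80.7 kips.
Block shear: shear path 1×[1.625+2×3.3125] = 1×8.25 in, A_gv = 2.0625, A_nv = 1×(8.25 − 2.5×1.3125)×0.25 = 1.2422 in²; tension to near edge: (2.125 − 0.5×1.3125)×0.25 = 0.36719 in². R_n = min(0.6×70×1.2422, 0.6×50×2.0625) + 1.0×70×0.36719 = min(52.172, 61.875) + 25.703 = 77.875 kips. φR_n = 0.75 × 77.875 = 58.4 kips.
Tension rupture (net): A_n = (8.1875 − 1×1.3125)×0.25 = 1.7188 in² (U = 1.0, A_e = A_n). φR_n = 0.75 × 70 × 1.7188 = 90.2 kips.
Governing: min(152.1, 80.7, 58.4, 90.2) = 58.4 kips → block shear.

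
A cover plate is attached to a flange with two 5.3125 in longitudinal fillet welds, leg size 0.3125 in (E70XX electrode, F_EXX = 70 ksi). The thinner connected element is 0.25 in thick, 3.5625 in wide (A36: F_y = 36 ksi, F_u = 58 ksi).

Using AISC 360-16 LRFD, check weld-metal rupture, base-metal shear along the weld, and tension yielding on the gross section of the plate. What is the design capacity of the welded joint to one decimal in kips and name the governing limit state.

Weld metal: throat = 0.707×0.3125 = 0.22094 in, L = 2×5.3125 = 10.625 in. φR_n = 0.75 × 0.6 × 70 × 0.22094 × 10.625 = 73.9 kips.
Base metal shear (0.25 in plate): yield φR_n = 1.0×0.6×36×0.25×10.625 = 57.4 kips; rupture φR_n = 0.75×0.6×58×0.25×10.625 = 69.3 kips; take 57.4 kips (yield).
Tension yield (gross): A_g = 3.5625×0.25 = 0.89063 in². φR_n = 0.90 × 36 × 0.89063 = 28.9 kips.
Governing: min(73.9, 57.4, 28.9) = 28.9 kips → gross-section yield.

28.9 kips (gross-section yield governs)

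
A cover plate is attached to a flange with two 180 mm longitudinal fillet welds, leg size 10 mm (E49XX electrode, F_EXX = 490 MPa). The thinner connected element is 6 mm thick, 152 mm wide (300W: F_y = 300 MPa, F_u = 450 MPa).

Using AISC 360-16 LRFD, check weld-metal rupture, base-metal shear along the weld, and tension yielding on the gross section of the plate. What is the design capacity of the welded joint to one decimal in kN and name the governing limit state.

Weld metal: throat = 0.707×10 = 7.07 mm, L = 2×180 = 360 mm. φR_n = 0.75 × 0.6 × 490 × 7.07 × 360 = 561.2 kN.
Base metal shear (6 mm plate): yield φR_n = 1.0×0.6×300×6×360 = 388.8 kN; rupture φR_n = 0.75×0.6×450×6×360 = 437.4 kN; take 388.8 kN (yield).
Tension yield (gross): A_g = 152×6 = 912 mm². φR_n = 0.90 × 300 × 912 = 246.2 kN.
Governing: min(561.2, 388.8, 246.2) = 246.2 kN → gross-section yield.

246.2 kN (gross-section yield governs)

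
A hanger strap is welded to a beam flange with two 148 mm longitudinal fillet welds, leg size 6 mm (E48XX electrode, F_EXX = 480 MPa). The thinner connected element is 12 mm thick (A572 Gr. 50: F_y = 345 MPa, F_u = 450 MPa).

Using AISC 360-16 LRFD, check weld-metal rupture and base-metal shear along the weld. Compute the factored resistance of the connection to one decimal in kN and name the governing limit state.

271.2 kN (weld metal governs)

Weld metal: throat = 0.707×6 = 4.242 mm, L = 2×148 = 296 mm. φR_n = 0.75 × 0.6 × 480 × 4.242 × 296 = 271.2 kN.
Base metal shear (12 mm plate): yield φR_n = 1.0×0.6×345×12×296 = 735.3 kN; rupture φR_n = 0.75×0.6×450×12×296 = 719.3 kN; take 719.3 kN (rupture).
Governing: min(271.2, 719.3) = 271.2 kN → weld metal.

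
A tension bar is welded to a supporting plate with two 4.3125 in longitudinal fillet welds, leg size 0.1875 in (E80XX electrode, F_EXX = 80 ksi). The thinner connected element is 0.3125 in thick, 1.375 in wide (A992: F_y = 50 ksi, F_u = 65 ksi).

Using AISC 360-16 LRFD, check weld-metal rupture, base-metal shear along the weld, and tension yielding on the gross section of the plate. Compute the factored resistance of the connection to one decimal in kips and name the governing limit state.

19.3 kips (gross-section yield governs)

Weld metal: throat = 0.707×0.1875 = 0.13256 in, L = 2×4.3125 = 8.625 in. φR_n = 0.75 × 0.6 × 80 × 0.13256 × 8.625 = 41.2 kips.
Base metal shear (0.3125 in plate): yield φR_n = 1.0×0.6×50×0.3125×8.625 = 80.9 kips; rupture φR_n = 0.75×0.6×65×0.3125×8.625 = 78.8 kips; take 78.8 kips (rupture).
Tension yield (gross): A_g = 1.375×0.3125 = 0.42969 in². φR_n = 0.90 × 50 × 0.42969 = 19.3 kips.
Governing: min(41.2, 78.8, 19.3) = 19.3 kips → gross-section yield.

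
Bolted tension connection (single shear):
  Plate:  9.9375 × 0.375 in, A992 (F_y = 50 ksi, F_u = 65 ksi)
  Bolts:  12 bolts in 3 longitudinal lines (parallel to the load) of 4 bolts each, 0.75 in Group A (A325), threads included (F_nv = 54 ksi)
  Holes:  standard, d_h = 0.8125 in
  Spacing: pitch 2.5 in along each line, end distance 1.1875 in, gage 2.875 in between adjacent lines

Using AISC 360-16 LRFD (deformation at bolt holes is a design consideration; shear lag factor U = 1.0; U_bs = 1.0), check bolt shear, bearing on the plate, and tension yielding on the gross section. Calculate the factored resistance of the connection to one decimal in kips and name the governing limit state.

Bolt shear: A_b = π(0.75)²/4 = 0.44179 in². φR_n = 0.75 × 54 × 0.44179 × 12 × 1 = 214.7 kips.
Bearing (0.375 in plate, F_u = 65 ksi): end bolts L_c = 1.1875 − 0.8125/2 = 0.78125, R_n = min(1.2×0.78125×0.375×65, 2.4×0.75×0.375×65) = 22.852 kips/bolt; interior L_c = 2.5 − 0.8125 = 1.6875, R_n = 43.875 kips/bolt. φR_n = 0.75 × (3×22.852 + 9×43.875) = 347.6 kips.
Tension yield (gross): A_g = 9.9375×0.375 = 3.7266 in². φR_n = 0.90 × 50 × 3.7266 = 167.7 kips.
Governing: min(214.7, 347.6, 167.7) = 167.7 kips → gross-section yield.

167.7 kips (gross-section yield governs)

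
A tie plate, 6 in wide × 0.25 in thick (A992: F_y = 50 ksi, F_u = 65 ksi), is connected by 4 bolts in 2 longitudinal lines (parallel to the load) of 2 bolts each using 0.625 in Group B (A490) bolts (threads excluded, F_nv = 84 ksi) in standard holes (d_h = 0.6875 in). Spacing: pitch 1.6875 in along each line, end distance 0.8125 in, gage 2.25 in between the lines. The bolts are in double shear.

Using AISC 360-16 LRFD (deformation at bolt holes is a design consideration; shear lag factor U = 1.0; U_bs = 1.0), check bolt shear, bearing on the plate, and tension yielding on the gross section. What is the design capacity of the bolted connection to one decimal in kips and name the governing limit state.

Bolt shear: A_b = π(0.625)²/4 = 0.3068 in². φR_n = 0.75 × 84 × 0.3068 × 4 × 2 = 154.6 kips.
Bearing (0.25 in plate, F_u = 65 ksi): end bolts L_c = 0.8125 − 0.6875/2 = 0.46875, R_n = min(1.2×0.46875×0.25×65, 2.4×0.625×0.25×65) = 9.1406 kips/bolt; interior L_c = 1.6875 − 0.6875 = 1, R_n = 19.5 kips/bolt. φR_n = 0.75 × (2×9.1406 + 2×19.5) = 43.0 kips.
Tension yield (gross): A_g = 6×0.25 = 1.5 in². φR_n = 0.90 × 50 × 1.5 = 67.5 kips.
Governing: min(154.6, 43.0, 67.5) = 43.0 kips → bearing.

43.0 kips (bearing governs)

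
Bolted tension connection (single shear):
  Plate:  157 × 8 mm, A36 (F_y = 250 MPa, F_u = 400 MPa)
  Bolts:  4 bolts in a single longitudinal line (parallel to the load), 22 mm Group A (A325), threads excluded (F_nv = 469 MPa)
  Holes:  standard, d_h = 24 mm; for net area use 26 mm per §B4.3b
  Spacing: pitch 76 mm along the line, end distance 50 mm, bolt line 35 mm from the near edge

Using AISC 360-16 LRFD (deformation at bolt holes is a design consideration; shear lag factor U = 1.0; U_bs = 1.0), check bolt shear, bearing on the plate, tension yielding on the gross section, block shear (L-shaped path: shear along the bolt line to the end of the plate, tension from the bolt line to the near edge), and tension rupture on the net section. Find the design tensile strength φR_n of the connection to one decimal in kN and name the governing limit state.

Bolt shear: A_b = π(22)²/4 = 380.13 mm². φR_n = 0.75 × 469 × 380.13 × 4 × 1 = 534.8 kN.
Bearing (8 mm plate, F_u = 400 MPa): end bolts L_c = 50 − 24/2 = 38, R_n = min(1.2×38×8×400, 2.4×22×8×400) = 145.92 kN/bolt; interior L_c = 76 − 24 = 52, R_n = 168.96 kN/bolt. φR_n = 0.75 × (1×145.92 + 3×168.96) = 489.6 kN.
Tension yield (gross): A_g = 157×8 = 1256 mm². φR_n = 0.90 × 250 × 1256 = 282.6 kN.
Block shear: shear path 1×[50+3×76] = 1×278 mm, A_gv = 2224, A_nv = 1×(278 − 3.5×26)×8 = 1496 mm²; tension to near edge: (35 − 0.5×26)×8 = 176 mm². R_n = min(0.6×400×1496, 0.6×250×2224) + 1.0×400×176 = min(359.04, 333.6) + 70.4 = 404 kN. φR_n = 0.75 × 404 = 303.0 kN.
Tension rupture (net): A_n = (157 − 1×26)×8 = 1048 mm² (U = 1.0, A_e = A_n). φR_n = 0.75 × 400 × 1048 = 314.4 kN.
Governing: min(534.8, 489.6, 282.6, 303.0, 314.4) = 282.6 kN → gross-section yield.

282.6 kN (gross-section yield governs)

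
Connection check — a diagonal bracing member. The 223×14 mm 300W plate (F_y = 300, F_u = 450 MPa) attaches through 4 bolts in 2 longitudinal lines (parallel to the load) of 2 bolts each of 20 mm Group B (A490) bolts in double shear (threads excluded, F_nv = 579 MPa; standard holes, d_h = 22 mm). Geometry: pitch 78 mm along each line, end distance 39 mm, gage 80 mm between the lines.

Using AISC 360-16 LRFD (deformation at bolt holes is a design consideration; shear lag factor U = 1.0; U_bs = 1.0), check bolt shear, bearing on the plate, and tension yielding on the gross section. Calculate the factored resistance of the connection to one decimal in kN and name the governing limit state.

771.1 kN (bearing governs)

Bolt shear: A_b = π(20)²/4 = 314.16 mm². φR_n = 0.75 × 579 × 314.16 × 4 × 2 = 1091.4 kN.
Bearing (14 mm plate, F_u = 450 MPa): end bolts L_c = 39 − 22/2 = 28, R_n = min(1.2×28×14×450, 2.4×20×14×450) = 211.68 kN/bolt; interior L_c = 78 − 22 = 56, R_n = 302.4 kN/bolt. φR_n = 0.75 × (2×211.68 + 2×302.4) = 771.1 kN.
Tension yield (gross): A_g = 223×14 = 3122 mm². φR_n = 0.90 × 300 × 3122 = 842.9 kN.
Governing: min(1091.4, 771.1, 842.9) = 771.1 kN → bearing.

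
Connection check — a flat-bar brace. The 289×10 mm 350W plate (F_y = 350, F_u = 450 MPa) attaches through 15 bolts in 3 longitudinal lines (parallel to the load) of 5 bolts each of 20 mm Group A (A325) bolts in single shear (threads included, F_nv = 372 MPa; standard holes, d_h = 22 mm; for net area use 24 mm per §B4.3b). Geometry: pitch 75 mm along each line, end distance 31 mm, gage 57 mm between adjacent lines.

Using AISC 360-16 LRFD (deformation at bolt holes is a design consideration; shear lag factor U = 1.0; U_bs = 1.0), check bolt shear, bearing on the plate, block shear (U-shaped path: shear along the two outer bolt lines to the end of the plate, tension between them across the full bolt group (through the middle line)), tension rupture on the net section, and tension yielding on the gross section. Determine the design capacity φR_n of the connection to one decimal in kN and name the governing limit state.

732.4 kN (net-section rupture governs)

Bolt shear: A_b = π(20)²/4 = 314.16 mm². φR_n = 0.75 × 372 × 314.16 × 15 × 1 = 1314.8 kN.
Bearing (10 mm plate, F_u = 450 MPa): end bolts L_c = 31 − 22/2 = 20, R_n = min(1.2×20×10×450, 2.4×20×10×450) = 108 kN/bolt; interior L_c = 75 − 22 = 53, R_n = 216 kN/bolt. φR_n = 0.75 × (3×108 + 12×216) = 2187.0 kN.
Block shear: shear path 2×[31+4×75] = 2×331 mm, A_gv = 6620, A_nv = 2×(331 − 4.5×24)×10 = 4460 mm²; tension across gage: (114 − 2×24)×10 = 660 mm². R_n = min(0.6×450×4460, 0.6×350×6620) + 1.0×450×660 = min(1204.2, 1390.2) + 297 = 1501.2 kN. φR_n = 0.75 × 1501.2 = 1125.9 kN.
Tension rupture (net): A_n = (289 − 3×24)×10 = 2170 mm² (U = 1.0, A_e = A_n). φR_n = 0.75 × 450 × 2170 = 732.4 kN.
Tension yield (gross): A_g = 289×10 = 2890 mm². φR_n = 0.90 × 350 × 2890 = 910.4 kN.
Governing: min(1314.8, 2187.0, 1125.9, 732.4, 910.4) = 732.4 kN → net-section rupture.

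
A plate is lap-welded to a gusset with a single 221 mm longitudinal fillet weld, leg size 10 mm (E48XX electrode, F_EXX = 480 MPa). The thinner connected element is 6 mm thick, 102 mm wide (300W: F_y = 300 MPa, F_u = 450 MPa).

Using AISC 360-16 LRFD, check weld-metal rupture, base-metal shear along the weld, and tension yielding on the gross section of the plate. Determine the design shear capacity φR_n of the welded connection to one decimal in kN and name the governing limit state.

Weld metal: throat = 0.707×10 = 7.07 mm, L = 221 mm. φR_n = 0.75 × 0.6 × 480 × 7.07 × 221 = 337.5 kN.
Base metal shear (6 mm plate): yield φR_n = 1.0×0.6×300×6×221 = 238.7 kN; rupture φR_n = 0.75×0.6×450×6×221 = 268.5 kN; take 238.7 kN (yield).
Tension yield (gross): A_g = 102×6 = 612 mm². φR_n = 0.90 × 300 × 612 = 165.2 kN.
Governing: min(337.5, 238.7, 165.2) = 165.2 kN → gross-section yield.

165.2 kN (gross-section yield governs)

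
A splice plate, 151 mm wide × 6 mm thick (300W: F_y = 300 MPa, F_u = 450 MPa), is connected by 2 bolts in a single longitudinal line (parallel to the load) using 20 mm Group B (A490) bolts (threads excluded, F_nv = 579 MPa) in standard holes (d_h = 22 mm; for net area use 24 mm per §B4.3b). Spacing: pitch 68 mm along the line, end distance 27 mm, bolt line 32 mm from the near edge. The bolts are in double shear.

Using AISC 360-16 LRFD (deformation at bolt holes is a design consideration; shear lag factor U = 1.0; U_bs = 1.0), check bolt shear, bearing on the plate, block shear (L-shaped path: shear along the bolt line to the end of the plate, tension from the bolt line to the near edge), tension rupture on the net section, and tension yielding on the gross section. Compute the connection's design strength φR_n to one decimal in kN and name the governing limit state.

Bolt shear: A_b = π(20)²/4 = 314.16 mm². φR_n = 0.75 × 579 × 314.16 × 2 × 2 = 545.7 kN.
Bearing (6 mm plate, F_u = 450 MPa): end bolts L_c = 27 − 22/2 = 16, R_n = min(1.2×16×6×450, 2.4×20×6×450) = 51.84 kN/bolt; interior L_c = 68 − 22 = 46, R_n = 129.6 kN/bolt. φR_n = 0.75 × (1×51.84 + 1×129.6) = 136.1 kN.
Block shear: shear path 1×[27+1×68] = 1×95 mm, A_gv = 570, A_nv = 1×(95 − 1.5×24)×6 = 354 mm²; tension to near edge: (32 − 0.5×24)×6 = 120 mm². R_n = min(0.6×450×354, 0.6×300×570) + 1.0×450×120 = min(95.58, 102.6) + 54 = 149.58 kN. φR_n = 0.75 × 149.58 = 112.2 kN.
Tension rupture (net): A_n = (151 − 1×24)×6 = 762 mm² (U = 1.0, A_e = A_n). φR_n = 0.75 × 450 × 762 = 257.2 kN.
Tension yield (gross): A_g = 151×6 = 906 mm². φR_n = 0.90 × 300 × 906 = 244.6 kN.
Governing: min(545.7, 136.1, 112.2, 257.2, 244.6) = 112.2 kN → block shear.

112.2 kN (block shear governs)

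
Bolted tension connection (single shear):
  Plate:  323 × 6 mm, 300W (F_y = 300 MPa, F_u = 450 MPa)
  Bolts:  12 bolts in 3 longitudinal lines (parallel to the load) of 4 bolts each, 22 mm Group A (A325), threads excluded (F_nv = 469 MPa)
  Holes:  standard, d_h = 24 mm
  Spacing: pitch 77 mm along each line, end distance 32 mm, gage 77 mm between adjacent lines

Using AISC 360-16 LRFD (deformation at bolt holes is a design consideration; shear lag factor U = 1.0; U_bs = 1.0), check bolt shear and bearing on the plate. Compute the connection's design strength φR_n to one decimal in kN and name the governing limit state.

1108.1 kN (bearing governs)

Bolt shear: A_b = π(22)²/4 = 380.13 mm². φR_n = 0.75 × 469 × 380.13 × 12 × 1 = 1604.5 kN.
Bearing (6 mm plate, F_u = 450 MPa): end bolts L_c = 32 − 24/2 = 20, R_n = min(1.2×20×6×450, 2.4×22×6×450) = 64.8 kN/bolt; interior L_c = 77 − 24 = 53, R_n = 142.56 kN/bolt. φR_n = 0.75 × (3×64.8 + 9×142.56) = 1108.1 kN.
Governing: min(1604.5, 1108.1) = 1108.1 kN → bearing.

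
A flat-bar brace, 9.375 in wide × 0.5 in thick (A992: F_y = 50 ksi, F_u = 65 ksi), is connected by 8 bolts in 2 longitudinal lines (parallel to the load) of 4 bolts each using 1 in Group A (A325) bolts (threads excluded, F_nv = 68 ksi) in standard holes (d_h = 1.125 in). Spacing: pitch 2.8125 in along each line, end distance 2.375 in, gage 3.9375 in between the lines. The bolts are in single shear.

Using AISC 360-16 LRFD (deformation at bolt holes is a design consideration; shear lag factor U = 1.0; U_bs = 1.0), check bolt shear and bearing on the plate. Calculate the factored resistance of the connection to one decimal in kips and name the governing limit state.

Bolt shear: A_b = π(1)²/4 = 0.7854 in². φR_n = 0.75 × 68 × 0.7854 × 8 × 1 = 320.4 kips.
Bearing (0.5 in plate, F_u = 65 ksi): end bolts L_c = 2.375 − 1.125/2 = 1.8125, R_n = min(1.2×1.8125×0.5×65, 2.4×1×0.5×65) = 70.688 kips/bolt; interior L_c = 2.8125 − 1.125 = 1.6875, R_n = 65.813 kips/bolt. φR_n = 0.75 × (2×70.688 + 6×65.813) = 402.2 kips.
Governing: min(320.4, 402.2) = 320.4 kips → bolt shear.

320.4 kips (bolt shear governs)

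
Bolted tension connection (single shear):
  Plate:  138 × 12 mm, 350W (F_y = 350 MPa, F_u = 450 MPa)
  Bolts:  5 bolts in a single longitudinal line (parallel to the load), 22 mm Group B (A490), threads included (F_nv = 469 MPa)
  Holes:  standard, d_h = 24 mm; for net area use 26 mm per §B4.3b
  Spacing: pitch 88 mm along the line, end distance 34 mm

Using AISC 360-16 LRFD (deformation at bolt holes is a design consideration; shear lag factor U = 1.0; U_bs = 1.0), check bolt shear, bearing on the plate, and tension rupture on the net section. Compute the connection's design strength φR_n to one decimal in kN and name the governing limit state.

Bolt shear: A_b = π(22)²/4 = 380.13 mm². φR_n = 0.75 × 469 × 380.13 × 5 × 1 = 668.6 kN.
Bearing (12 mm plate, F_u = 450 MPa): end bolts L_c = 34 − 24/2 = 22, R_n = min(1.2×22×12×450, 2.4×22×12×450) = 142.56 kN/bolt; interior L_c = 88 − 24 = 64, R_n = 285.12 kN/bolt. φR_n = 0.75 × (1×142.56 + 4×285.12) = 962.3 kN.
Tension rupture (net): A_n = (138 − 1×26)×12 = 1344 mm² (U = 1.0, A_e = A_n). φR_n = 0.75 × 450 × 1344 = 453.6 kN.
Governing: min(668.6, 962.3, 453.6) = 453.6 kN → net-section rupture.

453.6 kN (net-section rupture governs)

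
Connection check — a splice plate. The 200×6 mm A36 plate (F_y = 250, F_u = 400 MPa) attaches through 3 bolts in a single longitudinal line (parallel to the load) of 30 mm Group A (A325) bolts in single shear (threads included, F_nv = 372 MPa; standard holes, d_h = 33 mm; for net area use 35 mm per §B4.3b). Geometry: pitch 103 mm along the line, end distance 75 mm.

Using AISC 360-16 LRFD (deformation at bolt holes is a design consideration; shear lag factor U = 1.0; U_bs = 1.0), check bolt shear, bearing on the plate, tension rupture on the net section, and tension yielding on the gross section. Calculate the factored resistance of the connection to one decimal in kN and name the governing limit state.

Bolt shear: A_b = π(30)²/4 = 706.86 mm². φR_n = 0.75 × 372 × 706.86 × 3 × 1 = 591.6 kN.
Bearing (6 mm plate, F_u = 400 MPa): end bolts L_c = 75 − 33/2 = 58.5, R_n = min(1.2×58.5×6×400, 2.4×30×6×400) = 168.48 kN/bolt; interior L_c = 103 − 33 = 70, R_n = 172.8 kN/bolt. φR_n = 0.75 × (1×168.48 + 2×172.8) = 385.6 kN.
Tension rupture (net): A_n = (200 − 1×35)×6 = 990 mm² (U = 1.0, A_e = A_n). φR_n = 0.75 × 400 × 990 = 297.0 kN.
Tension yield (gross): A_g = 200×6 = 1200 mm². φR_n = 0.90 × 250 × 1200 = 270.0 kN.
Governing: min(591.6, 385.6, 297.0, 270.0) = 270.0 kN → gross-section yield.

270.0 kN (gross-section yield governs)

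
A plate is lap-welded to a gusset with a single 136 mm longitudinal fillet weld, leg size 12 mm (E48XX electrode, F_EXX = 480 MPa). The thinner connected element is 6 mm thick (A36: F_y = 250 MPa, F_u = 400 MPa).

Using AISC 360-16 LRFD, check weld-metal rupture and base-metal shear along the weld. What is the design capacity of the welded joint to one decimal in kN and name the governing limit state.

122.4 kN (base-metal shear governs)

Weld metal: throat = 0.707×12 = 8.484 mm, L = 136 mm. φR_n = 0.75 × 0.6 × 480 × 8.484 × 136 = 249.2 kN.
Base metal shear (6 mm plate): yield φR_n = 1.0×0.6×250×6×136 = 122.4 kN; rupture φR_n = 0.75×0.6×400×6×136 = 146.9 kN; take 122.4 kN (yield).
Governing: min(249.2, 122.4) = 122.4 kN → base-metal shear.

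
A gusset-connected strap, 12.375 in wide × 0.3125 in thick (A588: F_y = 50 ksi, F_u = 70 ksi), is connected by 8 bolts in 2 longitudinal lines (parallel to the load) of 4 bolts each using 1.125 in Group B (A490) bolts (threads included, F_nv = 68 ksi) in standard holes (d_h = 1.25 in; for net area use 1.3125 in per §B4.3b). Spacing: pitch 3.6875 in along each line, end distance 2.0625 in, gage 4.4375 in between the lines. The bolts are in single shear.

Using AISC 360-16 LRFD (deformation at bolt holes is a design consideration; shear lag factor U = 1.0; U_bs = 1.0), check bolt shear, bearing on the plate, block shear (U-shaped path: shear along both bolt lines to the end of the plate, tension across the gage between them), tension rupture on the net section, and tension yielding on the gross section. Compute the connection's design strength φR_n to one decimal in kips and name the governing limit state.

160.0 kips (net-section rupture governs)

Bolt shear: A_b = π(1.125)²/4 = 0.99402 in². φR_n = 0.75 × 68 × 0.99402 × 8 × 1 = 405.6 kips.
Bearing (0.3125 in plate, F_u = 70 ksi): end bolts L_c = 2.0625 − 1.25/2 = 1.4375, R_n = min(1.2×1.4375×0.3125×70, 2.4×1.125×0.3125×70) = 37.734 kips/bolt; interior L_c = 3.6875 − 1.25 = 2.4375, R_n = 59.063 kips/bolt. φR_n = 0.75 × (2×37.734 + 6×59.063) = 322.4 kips.
Block shear: shear path 2×[2.0625+3×3.6875] = 2×13.125 in, A_gv = 8.2031, A_nv = 2×(13.125 − 3.5×1.3125)×0.3125 = 5.332 in²; tension across gage: (4.4375 − 1×1.3125)×0.3125 = 0.97656 in². R_n = min(0.6×70×5.332, 0.6×50×8.2031) + 1.0×70×0.97656 = min(223.94, 246.09) + 68.359 = 292.3 kips. φR_n = 0.75 × 292.3 = 219.2 kips.
Tension rupture (net): A_n = (12.375 − 2×1.3125)×0.3125 = 3.0469 in² (U = 1.0, A_e = A_n). φR_n = 0.75 × 70 × 3.0469 = 160.0 kips.
Tension yield (gross): A_g = 12.375×0.3125 = 3.8672 in². φR_n = 0.90 × 50 × 3.8672 = 174.0 kips.
Governing: min(405.6, 322.4, 219.2, 160.0, 174.0) = 160.0 kips → net-section rupture.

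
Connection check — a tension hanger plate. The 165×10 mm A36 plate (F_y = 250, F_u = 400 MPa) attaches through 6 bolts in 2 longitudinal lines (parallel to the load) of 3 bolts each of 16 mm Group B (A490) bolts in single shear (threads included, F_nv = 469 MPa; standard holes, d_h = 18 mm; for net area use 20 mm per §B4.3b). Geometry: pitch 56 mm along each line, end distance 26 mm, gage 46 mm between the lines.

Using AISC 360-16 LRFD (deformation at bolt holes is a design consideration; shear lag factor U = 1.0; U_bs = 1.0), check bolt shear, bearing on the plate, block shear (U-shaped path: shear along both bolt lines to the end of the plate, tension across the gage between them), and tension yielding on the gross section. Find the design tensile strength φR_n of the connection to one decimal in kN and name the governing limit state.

Bolt shear: A_b = π(16)²/4 = 201.06 mm². φR_n = 0.75 × 469 × 201.06 × 6 × 1 = 424.3 kN.
Bearing (10 mm plate, F_u = 400 MPa): end bolts L_c = 26 − 18/2 = 17, R_n = min(1.2×17×10×400, 2.4×16×10×400) = 81.6 kN/bolt; interior L_c = 56 − 18 = 38, R_n = 153.6 kN/bolt. φR_n = 0.75 × (2×81.6 + 4×153.6) = 583.2 kN.
Block shear: shear path 2×[26+2×56] = 2×138 mm, A_gv = 2760, A_nv = 2×(138 − 2.5×20)×10 = 1760 mm²; tension across gage: (46 − 1×20)×10 = 260 mm². R_n = min(0.6×400×1760, 0.6×250×2760) + 1.0×400×260 = min(422.4, 414) + 104 = 518 kN. φR_n = 0.75 × 518 = 388.5 kN.
Tension yield (gross): A_g = 165×10 = 1650 mm². φR_n = 0.90 × 250 × 1650 = 371.3 kN.
Governing: min(424.3, 583.2, 388.5, 371.3) = 371.3 kN → gross-section yield.

371.3 kN (gross-section yield governs)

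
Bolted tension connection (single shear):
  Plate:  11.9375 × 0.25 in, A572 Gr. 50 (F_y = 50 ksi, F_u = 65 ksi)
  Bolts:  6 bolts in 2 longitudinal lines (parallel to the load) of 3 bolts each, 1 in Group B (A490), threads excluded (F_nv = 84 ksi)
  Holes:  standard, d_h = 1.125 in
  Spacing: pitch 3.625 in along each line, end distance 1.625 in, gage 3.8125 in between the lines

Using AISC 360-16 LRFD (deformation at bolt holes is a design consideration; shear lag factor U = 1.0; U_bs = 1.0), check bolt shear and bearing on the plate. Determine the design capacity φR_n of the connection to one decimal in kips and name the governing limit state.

Bolt shear: A_b = π(1)²/4 = 0.7854 in². φR_n = 0.75 × 84 × 0.7854 × 6 × 1 = 296.9 kips.
Bearing (0.25 in plate, F_u = 65 ksi): end bolts L_c = 1.625 − 1.125/2 = 1.0625, R_n = min(1.2×1.0625×0.25×65, 2.4×1×0.25×65) = 20.719 kips/bolt; interior L_c = 3.625 − 1.125 = 2.5, R_n = 39 kips/bolt. φR_n = 0.75 × (2×20.719 + 4×39) = 148.1 kips.
Governing: min(296.9, 148.1) = 148.1 kips → bearing.

148.1 kips (bearing governs)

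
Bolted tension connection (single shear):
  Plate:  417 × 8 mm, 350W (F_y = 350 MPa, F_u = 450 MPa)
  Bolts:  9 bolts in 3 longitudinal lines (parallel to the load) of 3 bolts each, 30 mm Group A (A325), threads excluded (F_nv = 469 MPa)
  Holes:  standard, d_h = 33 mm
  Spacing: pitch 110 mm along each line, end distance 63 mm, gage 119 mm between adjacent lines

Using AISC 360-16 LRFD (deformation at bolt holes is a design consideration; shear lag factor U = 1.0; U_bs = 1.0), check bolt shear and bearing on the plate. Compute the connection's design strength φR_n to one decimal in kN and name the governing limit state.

Bolt shear: A_b = π(30)²/4 = 706.86 mm². φR_n = 0.75 × 469 × 706.86 × 9 × 1 = 2237.7 kN.
Bearing (8 mm plate, F_u = 450 MPa): end bolts L_c = 63 − 33/2 = 46.5, R_n = min(1.2×46.5×8×450, 2.4×30×8×450) = 200.88 kN/bolt; interior L_c = 110 − 33 = 77, R_n = 259.2 kN/bolt. φR_n = 0.75 × (3×200.88 + 6×259.2) = 1618.4 kN.
Governing: min(2237.7, 1618.4) = 1618.4 kN → bearing.

1618.4 kN (bearing governs)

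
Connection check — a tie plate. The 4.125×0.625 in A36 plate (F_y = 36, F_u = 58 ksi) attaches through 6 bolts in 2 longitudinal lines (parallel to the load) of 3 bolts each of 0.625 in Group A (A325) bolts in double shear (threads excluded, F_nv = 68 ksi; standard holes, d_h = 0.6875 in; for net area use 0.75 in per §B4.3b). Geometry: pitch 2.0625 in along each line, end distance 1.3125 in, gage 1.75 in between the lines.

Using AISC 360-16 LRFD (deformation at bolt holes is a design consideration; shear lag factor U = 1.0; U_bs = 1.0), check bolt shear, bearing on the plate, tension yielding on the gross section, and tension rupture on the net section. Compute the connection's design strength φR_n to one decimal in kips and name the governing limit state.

Bolt shear: A_b = π(0.625)²/4 = 0.3068 in². φR_n = 0.75 × 68 × 0.3068 × 6 × 2 = 187.8 kips.
Bearing (0.625 in plate, F_u = 58 ksi): end bolts L_c = 1.3125 − 0.6875/2 = 0.96875, R_n = min(1.2×0.96875×0.625×58, 2.4×0.625×0.625×58) = 42.141 kips/bolt; interior L_c = 2.0625 − 0.6875 = 1.375, R_n = 54.375 kips/bolt. φR_n = 0.75 × (2×42.141 + 4×54.375) = 226.3 kips.
Tension yield (gross): A_g = 4.125×0.625 = 2.5781 in². φR_n = 0.90 × 36 × 2.5781 = 83.5 kips.
Tension rupture (net): A_n = (4.125 − 2×0.75)×0.625 = 1.6406 in² (U = 1.0, A_e = A_n). φR_n = 0.75 × 58 × 1.6406 = 71.4 kips.
Governing: min(187.8, 226.3, 83.5, 71.4) = 71.4 kips → net-section rupture.

71.4 kips (net-section rupture governs)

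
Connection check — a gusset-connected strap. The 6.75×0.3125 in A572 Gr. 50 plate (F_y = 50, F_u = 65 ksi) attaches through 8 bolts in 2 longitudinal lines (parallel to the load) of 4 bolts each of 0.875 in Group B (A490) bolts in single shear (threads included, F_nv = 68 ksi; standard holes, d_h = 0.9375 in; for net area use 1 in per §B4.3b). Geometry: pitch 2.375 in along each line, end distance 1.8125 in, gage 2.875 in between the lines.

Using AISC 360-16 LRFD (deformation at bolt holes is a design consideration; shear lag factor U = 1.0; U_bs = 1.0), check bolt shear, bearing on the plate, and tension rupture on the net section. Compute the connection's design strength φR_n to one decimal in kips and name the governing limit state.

72.4 kips (net-section rupture governs)

Bolt shear: A_b = π(0.875)²/4 = 0.60132 in². φR_n = 0.75 × 68 × 0.60132 × 8 × 1 = 245.3 kips.
Bearing (0.3125 in plate, F_u = 65 ksi): end bolts L_c = 1.8125 − 0.9375/2 = 1.34375, R_n = min(1.2×1.34375×0.3125×65, 2.4×0.875×0.3125×65) = 32.754 kips/bolt; interior L_c = 2.375 − 0.9375 = 1.4375, R_n = 35.039 kips/bolt. φR_n = 0.75 × (2×32.754 + 6×35.039) = 206.8 kips.
Tension rupture (net): A_n = (6.75 − 2×1)×0.3125 = 1.4844 in² (U = 1.0, A_e = A_n). φR_n = 0.75 × 65 × 1.4844 = 72.4 kips.
Governing: min(245.3, 206.8, 72.4) = 72.4 kips → net-section rupture.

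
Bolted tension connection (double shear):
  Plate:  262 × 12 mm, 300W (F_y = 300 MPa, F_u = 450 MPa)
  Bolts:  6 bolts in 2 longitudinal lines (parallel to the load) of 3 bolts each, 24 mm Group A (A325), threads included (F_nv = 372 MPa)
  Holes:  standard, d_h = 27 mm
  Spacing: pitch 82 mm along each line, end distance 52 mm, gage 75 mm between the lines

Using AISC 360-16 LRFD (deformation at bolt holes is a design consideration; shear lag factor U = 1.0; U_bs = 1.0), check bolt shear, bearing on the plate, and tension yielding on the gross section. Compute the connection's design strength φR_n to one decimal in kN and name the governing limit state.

Bolt shear: A_b = π(24)²/4 = 452.39 mm². φR_n = 0.75 × 372 × 452.39 × 6 × 2 = 1514.6 kN.
Bearing (12 mm plate, F_u = 450 MPa): end bolts L_c = 52 − 27/2 = 38.5, R_n = min(1.2×38.5×12×450, 2.4×24×12×450) = 249.48 kN/bolt; interior L_c = 82 − 27 = 55, R_n = 311.04 kN/bolt. φR_n = 0.75 × (2×249.48 + 4×311.04) = 1307.3 kN.
Tension yield (gross): A_g = 262×12 = 3144 mm². φR_n = 0.90 × 300 × 3144 = 848.9 kN.
Governing: min(1514.6, 1307.3, 848.9) = 848.9 kN → gross-section yield.

848.9 kN (gross-section yield governs)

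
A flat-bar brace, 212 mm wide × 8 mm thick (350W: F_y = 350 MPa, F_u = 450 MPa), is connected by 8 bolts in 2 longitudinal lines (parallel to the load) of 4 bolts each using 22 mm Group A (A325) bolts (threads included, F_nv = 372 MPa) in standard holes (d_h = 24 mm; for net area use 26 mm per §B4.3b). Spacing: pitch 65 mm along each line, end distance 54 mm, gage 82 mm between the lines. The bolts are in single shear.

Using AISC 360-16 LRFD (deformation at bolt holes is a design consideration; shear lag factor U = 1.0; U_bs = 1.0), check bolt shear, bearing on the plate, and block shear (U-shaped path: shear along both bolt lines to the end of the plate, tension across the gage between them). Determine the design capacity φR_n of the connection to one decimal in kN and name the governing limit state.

Bolt shear: A_b = π(22)²/4 = 380.13 mm². φR_n = 0.75 × 372 × 380.13 × 8 × 1 = 848.5 kN.
Bearing (8 mm plate, F_u = 450 MPa): end bolts L_c = 54 − 24/2 = 42, R_n = min(1.2×42×8×450, 2.4×22×8×450) = 181.44 kN/bolt; interior L_c = 65 − 24 = 41, R_n = 177.12 kN/bolt. φR_n = 0.75 × (2×181.44 + 6×177.12) = 1069.2 kN.
Block shear: shear path 2×[54+3×65] = 2×249 mm, A_gv = 3984, A_nv = 2×(249 − 3.5×26)×8 = 2528 mm²; tension across gage: (82 − 1×26)×8 = 448 mm². R_n = min(0.6×450×2528, 0.6×350×3984) + 1.0×450×448 = min(682.56, 836.64) + 201.6 = 884.16 kN. φR_n = 0.75 × 884.16 = 663.1 kN.
Governing: min(848.5, 1069.2, 663.1) = 663.1 kN → block shear.

663.1 kN (block shear governs)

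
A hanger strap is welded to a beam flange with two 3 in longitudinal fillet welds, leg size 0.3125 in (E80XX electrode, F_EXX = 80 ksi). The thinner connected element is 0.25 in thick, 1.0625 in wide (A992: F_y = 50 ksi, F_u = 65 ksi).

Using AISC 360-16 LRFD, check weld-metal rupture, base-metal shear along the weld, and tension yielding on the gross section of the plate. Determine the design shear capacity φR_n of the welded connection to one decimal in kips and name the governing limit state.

Weld metal: throat = 0.707×0.3125 = 0.22094 in, L = 2×3 = 6 in. φR_n = 0.75 × 0.6 × 80 × 0.22094 × 6 = 47.7 kips.
Base metal shear (0.25 in plate): yield φR_n = 1.0×0.6×50×0.25×6 = 45.0 kips; rupture φR_n = 0.75×0.6×65×0.25×6 = 43.9 kips; take 43.9 kips (rupture).
Tension yield (gross): A_g = 1.0625×0.25 = 0.26563 in². φR_n = 0.90 × 50 × 0.26563 = 12.0 kips.
Governing: min(47.7, 43.9, 12.0) = 12.0 kips → gross-section yield.

12.0 kips (gross-section yield governs)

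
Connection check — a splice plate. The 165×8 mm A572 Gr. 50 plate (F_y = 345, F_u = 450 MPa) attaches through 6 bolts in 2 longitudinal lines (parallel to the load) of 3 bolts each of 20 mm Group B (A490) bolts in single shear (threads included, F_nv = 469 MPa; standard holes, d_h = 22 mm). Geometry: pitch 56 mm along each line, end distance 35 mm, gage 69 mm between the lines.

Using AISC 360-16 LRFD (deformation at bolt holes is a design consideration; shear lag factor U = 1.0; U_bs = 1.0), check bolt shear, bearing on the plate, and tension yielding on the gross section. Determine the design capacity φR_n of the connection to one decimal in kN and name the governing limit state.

Bolt shear: A_b = π(20)²/4 = 314.16 mm². φR_n = 0.75 × 469 × 314.16 × 6 × 1 = 663.0 kN.
Bearing (8 mm plate, F_u = 450 MPa): end bolts L_c = 35 − 22/2 = 24, R_n = min(1.2×24×8×450, 2.4×20×8×450) = 103.68 kN/bolt; interior L_c = 56 − 22 = 34, R_n = 146.88 kN/bolt. φR_n = 0.75 × (2×103.68 + 4×146.88) = 596.2 kN.
Tension yield (gross): A_g = 165×8 = 1320 mm². φR_n = 0.90 × 345 × 1320 = 409.9 kN.
Governing: min(663.0, 596.2, 409.9) = 409.9 kN → gross-section yield.

409.9 kN (gross-section yield governs)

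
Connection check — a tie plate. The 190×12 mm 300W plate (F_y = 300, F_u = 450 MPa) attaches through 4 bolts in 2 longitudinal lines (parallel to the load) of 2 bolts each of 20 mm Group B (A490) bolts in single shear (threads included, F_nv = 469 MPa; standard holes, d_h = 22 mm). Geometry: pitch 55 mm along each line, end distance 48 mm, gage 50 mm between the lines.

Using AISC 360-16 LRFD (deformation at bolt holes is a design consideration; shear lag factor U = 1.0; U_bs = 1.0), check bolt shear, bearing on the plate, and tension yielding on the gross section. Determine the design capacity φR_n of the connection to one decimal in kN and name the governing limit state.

442.0 kN (bolt shear governs)

Bolt shear: A_b = π(20)²/4 = 314.16 mm². φR_n = 0.75 × 469 × 314.16 × 4 × 1 = 442.0 kN.
Bearing (12 mm plate, F_u = 450 MPa): end bolts L_c = 48 − 22/2 = 37, R_n = min(1.2×37×12×450, 2.4×20×12×450) = 239.76 kN/bolt; interior L_c = 55 − 22 = 33, R_n = 213.84 kN/bolt. φR_n = 0.75 × (2×239.76 + 2×213.84) = 680.4 kN.
Tension yield (gross): A_g = 190×12 = 2280 mm². φR_n = 0.90 × 300 × 2280 = 615.6 kN.
Governing: min(442.0, 680.4, 615.6) = 442.0 kN → bolt shear.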